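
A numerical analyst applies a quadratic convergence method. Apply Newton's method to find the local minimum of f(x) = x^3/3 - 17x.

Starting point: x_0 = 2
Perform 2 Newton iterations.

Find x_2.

f(x) = x^3/3 - 17x
f'(x) = x^2 - 17, f''(x) = 2x
Newton update: x_{n+1} = x_n - (x_n^2 - 17)/(2*x_n)
Step 1: x_0 = 2, f'=-13, f''=4, x_1 = 21/4
Step 2: x_1 = 21/4, f'=169/16, f''=21/2, x_2 = 713/168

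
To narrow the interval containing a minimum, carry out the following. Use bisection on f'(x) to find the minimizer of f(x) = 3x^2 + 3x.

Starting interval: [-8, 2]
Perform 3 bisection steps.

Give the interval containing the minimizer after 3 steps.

Finding critical point of f(x) = 3x^2 + 3x using bisection on f'(x) = 6x + 3.
f'(x) = 0 when x = -1/2.
Starting interval: [-8, 2]
Step 1: mid = -3, f'(mid) = -15, new interval = [-3, 2]
Step 2: mid = -1/2, f'(mid) = 0, new interval = [-1/2, -1/2]
Step 3: mid = -1/2, f'(mid) = 0, new interval = [-1/2, -1/2]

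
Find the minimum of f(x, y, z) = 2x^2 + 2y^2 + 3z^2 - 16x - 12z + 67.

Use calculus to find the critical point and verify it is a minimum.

f(x,y,z) = 2x^2 + 2y^2 + 3z^2 - 16x - 12z + 67
df/dx = 4x + (-16) = 0 => x = 4
df/dy = 4y + (0) = 0 => y = 0
df/dz = 6z + (-12) = 0 => z = 2
f(4,0,2) = 2*(4)^2 + 2*(0)^2 + 3*(2)^2 + -16*(4) + -12*(2) + 67 = 23
Hessian is diagonal with entries 4, 4, 6 > 0, confirmed minimum.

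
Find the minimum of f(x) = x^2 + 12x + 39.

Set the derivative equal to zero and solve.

f(x) = x^2 + 12x + 39
f'(x) = 2x + (12) = 0
x = -12/2 = -6
f(-6) = 3
Since f''(x) = 2 > 0, this is a minimum.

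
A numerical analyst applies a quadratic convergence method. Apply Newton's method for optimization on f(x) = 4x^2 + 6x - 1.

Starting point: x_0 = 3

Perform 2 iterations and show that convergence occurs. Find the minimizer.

f(x) = 4x^2 + 6x - 1, f'(x) = 8x + (6), f''(x) = 8
Step 1: f'(3) = 30, x_1 = 3 - 30/8 = -3/4
Step 2: f'(-3/4) = 0, x_2 = -3/4 (converged)
Newton's method converges in 1 step for quadratics.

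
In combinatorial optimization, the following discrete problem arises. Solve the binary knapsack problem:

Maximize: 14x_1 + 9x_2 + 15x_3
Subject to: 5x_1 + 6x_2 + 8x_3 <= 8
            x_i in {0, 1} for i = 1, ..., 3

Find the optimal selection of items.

Items: item 1 (v=14, w=5), item 2 (v=9, w=6), item 3 (v=15, w=8)
Capacity: 8
Checking all 8 subsets (w = total weight, v = total value):
  {}: w = 0, v = 0
  {1}: w = 5, v = 14
  {2}: w = 6, v = 9
  {3}: w = 8, v = 15
  {1, 2}: w = 11 > 8, infeasible
  {1, 3}: w = 13 > 8, infeasible
  {2, 3}: w = 14 > 8, infeasible
  {1, 2, 3}: w = 19 > 8, infeasible
Best feasible subset: items [3]
Total weight: 8 <= 8, total value: 15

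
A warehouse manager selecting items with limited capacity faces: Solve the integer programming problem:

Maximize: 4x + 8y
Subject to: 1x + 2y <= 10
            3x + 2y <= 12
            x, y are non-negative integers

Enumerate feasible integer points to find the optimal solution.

Constraint 1: 1x + 2y <= 10
Constraint 2: 3x + 2y <= 12
Feasible x range (need y >= 0): 0 <= x <= min(10/1, 12/3) => x in {0, ..., 4}.
Enumerate feasible integer points row by row (the coefficient of y is 8 > 0, so for each x the largest feasible y gives the best value):
  x = 0: y <= min((10 - 1*0)/2, (12 - 3*0)/2) => y in {0, ..., 5}; best 4*0 + 8*5 = 40
  x = 1: y <= min((10 - 1*1)/2, (12 - 3*1)/2) => y in {0, ..., 4}; best 4*1 + 8*4 = 36
  x = 2: y <= min((10 - 1*2)/2, (12 - 3*2)/2) => y in {0, ..., 3}; best 4*2 + 8*3 = 32
  x = 3: y <= min((10 - 1*3)/2, (12 - 3*3)/2) => y in {0, ..., 1}; best 4*3 + 8*1 = 20
  x = 4: y <= min((10 - 1*4)/2, (12 - 3*4)/2) => y in {0}; best 4*4 + 8*0 = 16
The maximum 4x + 8y = 40 is achieved at x = 0, y = 5.
Check: 1*0 + 2*5 = 10 <= 10 and 3*0 + 2*5 = 10 <= 12.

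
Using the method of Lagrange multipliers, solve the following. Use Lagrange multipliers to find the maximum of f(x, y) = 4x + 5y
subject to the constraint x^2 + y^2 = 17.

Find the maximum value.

Set up Lagrange conditions: grad f = lambda * grad g
  4 = 2*lambda*x
  5 = 2*lambda*y
From these: x/y = 4/5, so x = 4t, y = 5t for some t.
Substitute into constraint: (4t)^2 + (5t)^2 = 17
  t^2 * 41 = 17
  t = sqrt(17/41)
Maximum = 4*x + 5*y = (4^2 + 5^2)*t = 41 * sqrt(17/41) = sqrt(697)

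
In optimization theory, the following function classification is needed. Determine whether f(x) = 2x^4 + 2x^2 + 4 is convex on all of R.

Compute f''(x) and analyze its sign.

f(x) = 2x^4 + 2x^2 + 4
f'(x) = 8x^3 + 4x
f''(x) = 24x^2 + 4
f''(x) = 24x^2 + 4 >= 4 > 0 for all x
Therefore, f is convex on R.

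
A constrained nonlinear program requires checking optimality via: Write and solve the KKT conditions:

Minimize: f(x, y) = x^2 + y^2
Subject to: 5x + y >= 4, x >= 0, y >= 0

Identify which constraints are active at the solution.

KKT conditions for min x^2 + y^2 s.t. 5x + 1y >= 4, x >= 0, y >= 0:
Stationarity: 2x = mu*5 + mu_x, 2y = mu*1 + mu_y, with mu, mu_x, mu_y >= 0
Complementary slackness: mu*(5x + y - 4) = 0, mu_x*x = 0, mu_y*y = 0
(0, 0) is infeasible (5*0 + 1*0 < 4), so if mu = 0 stationarity would force x = mu_x/2 >= 0, y = mu_y/2 >= 0 with mu_x*x = mu_y*y = 0, i.e. x = y = 0: contradiction. Hence mu > 0 and 5x + y = 4 is active.
Try x > 0, y > 0 (so mu_x = mu_y = 0): x = 5*mu/2, y = 1*mu/2
Substitute: 5*(5*mu/2) + 1*(1*mu/2) = 4
  mu*26/2 = 4 => mu = 4/13
x* = 10/13 > 0, y* = 2/13 > 0, consistent with mu_x = mu_y = 0.
f is convex and the constraints are linear, so this KKT point is the global minimum.
f* = 8/13
Active constraints: 5x + y >= 4 (holds with equality, mu = 4/13 > 0); x >= 0 and y >= 0 are inactive (mu_x = mu_y = 0).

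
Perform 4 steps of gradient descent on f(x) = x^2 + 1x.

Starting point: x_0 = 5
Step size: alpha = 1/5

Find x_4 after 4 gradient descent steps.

f(x) = x^2 + 1x, f'(x) = 2x + (1)
Step 1: f'(5) = 11, x_1 = 5 - 1/5 * 11 = 14/5
Step 2: f'(14/5) = 33/5, x_2 = 14/5 - 1/5 * 33/5 = 37/25
Step 3: f'(37/25) = 99/25, x_3 = 37/25 - 1/5 * 99/25 = 86/125
Step 4: f'(86/125) = 297/125, x_4 = 86/125 - 1/5 * 297/125 = 133/625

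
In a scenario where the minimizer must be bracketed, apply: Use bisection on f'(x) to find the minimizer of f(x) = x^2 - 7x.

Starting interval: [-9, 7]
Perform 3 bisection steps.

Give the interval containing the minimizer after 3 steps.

Finding critical point of f(x) = x^2 - 7x using bisection on f'(x) = 2x + -7.
f'(x) = 0 when x = 7/2.
Starting interval: [-9, 7]
Step 1: mid = -1, f'(mid) = -9, new interval = [-1, 7]
Step 2: mid = 3, f'(mid) = -1, new interval = [3, 7]
Step 3: mid = 5, f'(mid) = 3, new interval = [3, 5]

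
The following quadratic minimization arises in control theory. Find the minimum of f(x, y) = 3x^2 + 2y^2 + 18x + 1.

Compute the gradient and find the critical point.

f(x,y) = 3x^2 + 2y^2 + 18x + 1
df/dx = 6x + (18) = 0  =>  x = -3
df/dy = 4y + (0) = 0  =>  y = 0
f(-3, 0) = 3*(-3)^2 + 2*(0)^2 + 18*(-3) + 1 = -26
Hessian is diagonal with entries 6, 4 > 0, so this is a minimum.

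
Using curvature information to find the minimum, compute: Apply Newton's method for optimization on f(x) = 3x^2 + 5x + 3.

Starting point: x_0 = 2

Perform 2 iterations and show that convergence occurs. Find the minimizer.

f(x) = 3x^2 + 5x + 3, f'(x) = 6x + (5), f''(x) = 6
Step 1: f'(2) = 17, x_1 = 2 - 17/6 = -5/6
Step 2: f'(-5/6) = 0, x_2 = -5/6 (converged)
Newton's method converges in 1 step for quadratics.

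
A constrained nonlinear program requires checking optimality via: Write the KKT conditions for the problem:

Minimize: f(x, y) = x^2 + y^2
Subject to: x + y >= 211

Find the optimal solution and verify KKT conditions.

KKT conditions for min x^2 + y^2 s.t. x + y >= 211:
Stationarity: 2x = mu, 2y = mu
So x = y = mu/2.
Complementary slackness: mu*(x + y - 211) = 0
Primal feasibility: x + y >= 211; dual feasibility: mu >= 0
If mu = 0 then x = y = 0, but 0 + 0 < 211 is infeasible, so the constraint is active.
Constraint active: x + y = 2*(mu/2) = 211 => mu = 211
x = y = 211/2, f = 44521/2
Verify: stationarity 2*(211/2) = 211 = mu; primal 211/2 + 211/2 = 211 >= 211; dual mu = 211 >= 0; complementary slackness 211*(211 - 211) = 0. All KKT conditions hold.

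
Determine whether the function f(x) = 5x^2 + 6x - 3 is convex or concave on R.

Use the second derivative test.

f(x) = 5x^2 + 6x - 3
f'(x) = 10x + 6
f''(x) = 10
Since f''(x) = 10 > 0 for all x, f is convex on R.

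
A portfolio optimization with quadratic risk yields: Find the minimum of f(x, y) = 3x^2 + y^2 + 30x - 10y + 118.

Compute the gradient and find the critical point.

f(x,y) = 3x^2 + y^2 + 30x - 10y + 118
df/dx = 6x + (30) = 0  =>  x = -5
df/dy = 2y + (-10) = 0  =>  y = 5
f(-5, 5) = 3*(-5)^2 + 1*(5)^2 + 30*(-5) + -10*(5) + 118 = 18
Hessian is diagonal with entries 6, 2 > 0, so this is a minimum.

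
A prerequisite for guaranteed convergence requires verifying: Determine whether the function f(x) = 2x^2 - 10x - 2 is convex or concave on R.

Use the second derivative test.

f(x) = 2x^2 - 10x - 2
f'(x) = 4x - 10
f''(x) = 4
Since f''(x) = 4 > 0 for all x, f is convex on R.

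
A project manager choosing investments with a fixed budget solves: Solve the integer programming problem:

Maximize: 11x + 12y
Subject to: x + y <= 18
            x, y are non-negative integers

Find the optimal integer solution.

Objective: 11x + 12y, constraint: x + y <= 18
Coefficient of y is 12 > coefficient of x is 11, so allocate the entire budget to y.
Optimal: x = 0, y = 18, value = 216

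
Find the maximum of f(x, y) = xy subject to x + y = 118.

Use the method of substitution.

Substitute y = 118 - x into f(x,y) = xy:
g(x) = x(118 - x) = 118x - x^2
g'(x) = 118 - 2x = 0  =>  x = 59
y = 118 - 59 = 59
Maximum value = 59 * 59 = 3481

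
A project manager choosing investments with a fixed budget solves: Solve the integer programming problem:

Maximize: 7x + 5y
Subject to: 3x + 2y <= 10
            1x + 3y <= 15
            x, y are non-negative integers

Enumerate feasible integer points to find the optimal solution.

Constraint 1: 3x + 2y <= 10
Constraint 2: 1x + 3y <= 15
Feasible x range (need y >= 0): 0 <= x <= min(10/3, 15/1) => x in {0, ..., 3}.
Enumerate feasible integer points row by row (the coefficient of y is 5 > 0, so for each x the largest feasible y gives the best value):
  x = 0: y <= min((10 - 3*0)/2, (15 - 1*0)/3) => y in {0, ..., 5}; best 7*0 + 5*5 = 25
  x = 1: y <= min((10 - 3*1)/2, (15 - 1*1)/3) => y in {0, ..., 3}; best 7*1 + 5*3 = 22
  x = 2: y <= min((10 - 3*2)/2, (15 - 1*2)/3) => y in {0, ..., 2}; best 7*2 + 5*2 = 24
  x = 3: y <= min((10 - 3*3)/2, (15 - 1*3)/3) => y in {0}; best 7*3 + 5*0 = 21
The maximum 7x + 5y = 25 is achieved at x = 0, y = 5.
Check: 3*0 + 2*5 = 10 <= 10 and 1*0 + 3*5 = 15 <= 15.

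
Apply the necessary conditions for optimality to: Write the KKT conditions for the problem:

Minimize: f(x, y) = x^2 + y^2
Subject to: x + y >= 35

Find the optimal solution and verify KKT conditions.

KKT conditions for min x^2 + y^2 s.t. x + y >= 35:
Stationarity: 2x = mu, 2y = mu
So x = y = mu/2.
Complementary slackness: mu*(x + y - 35) = 0
Primal feasibility: x + y >= 35; dual feasibility: mu >= 0
If mu = 0 then x = y = 0, but 0 + 0 < 35 is infeasible, so the constraint is active.
Constraint active: x + y = 2*(mu/2) = 35 => mu = 35
x = y = 35/2, f = 1225/2
Verify: stationarity 2*(35/2) = 35 = mu; primal 35/2 + 35/2 = 35 >= 35; dual mu = 35 >= 0; complementary slackness 35*(35 - 35) = 0. All KKT conditions hold.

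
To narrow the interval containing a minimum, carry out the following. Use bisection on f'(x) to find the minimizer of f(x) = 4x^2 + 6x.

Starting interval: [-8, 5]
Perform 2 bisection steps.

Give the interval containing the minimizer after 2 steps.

Finding critical point of f(x) = 4x^2 + 6x using bisection on f'(x) = 8x + 6.
f'(x) = 0 when x = -3/4.
Starting interval: [-8, 5]
Step 1: mid = -3/2, f'(mid) = -6, new interval = [-3/2, 5]
Step 2: mid = 7/4, f'(mid) = 20, new interval = [-3/2, 7/4]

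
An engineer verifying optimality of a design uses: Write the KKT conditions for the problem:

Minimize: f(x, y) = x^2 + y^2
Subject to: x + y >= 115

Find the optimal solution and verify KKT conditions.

KKT conditions for min x^2 + y^2 s.t. x + y >= 115:
Stationarity: 2x = mu, 2y = mu
So x = y = mu/2.
Complementary slackness: mu*(x + y - 115) = 0
Primal feasibility: x + y >= 115; dual feasibility: mu >= 0
If mu = 0 then x = y = 0, but 0 + 0 < 115 is infeasible, so the constraint is active.
Constraint active: x + y = 2*(mu/2) = 115 => mu = 115
x = y = 115/2, f = 13225/2
Verify: stationarity 2*(115/2) = 115 = mu; primal 115/2 + 115/2 = 115 >= 115; dual mu = 115 >= 0; complementary slackness 115*(115 - 115) = 0. All KKT conditions hold.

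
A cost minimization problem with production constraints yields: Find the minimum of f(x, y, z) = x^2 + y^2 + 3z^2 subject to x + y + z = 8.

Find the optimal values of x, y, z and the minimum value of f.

Using Lagrange multipliers on f = x^2 + y^2 + 3z^2 with constraint x + y + z = 8:
Conditions: 2*1*x = lambda, 2*1*y = lambda, 2*3*z = lambda
So x = lambda/2, y = lambda/2, z = lambda/6
Substituting into constraint: lambda * (7/6) = 8
lambda = 48/7
x = 24/7, y = 24/7, z = 8/7
Minimum value = 192/7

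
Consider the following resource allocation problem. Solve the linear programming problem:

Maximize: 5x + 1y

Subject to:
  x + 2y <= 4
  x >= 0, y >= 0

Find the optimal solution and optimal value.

The feasible region has vertices at [(0, 0), (4, 0), (0, 2)].
Checking objective 5x + 1y at each vertex:
  (0, 0): 5*0 + 1*0 = 0
  (4, 0): 5*4 + 1*0 = 20
  (0, 2): 5*0 + 1*2 = 2
Maximum is 20 at (4, 0).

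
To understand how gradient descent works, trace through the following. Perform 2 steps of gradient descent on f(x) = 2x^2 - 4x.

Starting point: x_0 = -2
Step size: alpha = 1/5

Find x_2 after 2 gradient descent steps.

f(x) = 2x^2 - 4x, f'(x) = 4x + (-4)
Step 1: f'(-2) = -12, x_1 = -2 - 1/5 * -12 = 2/5
Step 2: f'(2/5) = -12/5, x_2 = 2/5 - 1/5 * -12/5 = 22/25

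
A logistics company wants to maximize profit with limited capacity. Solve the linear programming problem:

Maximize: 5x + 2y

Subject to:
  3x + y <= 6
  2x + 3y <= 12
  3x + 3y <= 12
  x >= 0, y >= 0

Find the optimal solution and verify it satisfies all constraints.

Feasible vertices: (0, 0), (0, 4), (1, 3), (2, 0)
Objective 5x + 2y at each vertex:
  (0, 0): 0
  (0, 4): 8
  (1, 3): 11
  (2, 0): 10
Maximum is 11 at (1, 3).
Verify constraints at (x, y) = (1, 3):
  3*1 + 1*3 = 6 <= 6 (active)
  2*1 + 3*3 = 11 <= 12
  3*1 + 3*3 = 12 <= 12 (active)
  x = 1 >= 0, y = 3 >= 0. All constraints satisfied.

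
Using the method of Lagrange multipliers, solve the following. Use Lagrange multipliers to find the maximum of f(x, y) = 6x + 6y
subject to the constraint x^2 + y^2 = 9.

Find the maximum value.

Set up Lagrange conditions: grad f = lambda * grad g
  6 = 2*lambda*x
  6 = 2*lambda*y
From these: x/y = 6/6, so x = 6t, y = 6t for some t.
Substitute into constraint: (6t)^2 + (6t)^2 = 9
  t^2 * 72 = 9
  t = sqrt(9/72)
Maximum = 6*x + 6*y = (6^2 + 6^2)*t = 72 * sqrt(9/72) = sqrt(648)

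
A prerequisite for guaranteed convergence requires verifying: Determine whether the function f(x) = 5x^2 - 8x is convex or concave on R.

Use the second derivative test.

f(x) = 5x^2 - 8x
f'(x) = 10x - 8
f''(x) = 10
Since f''(x) = 10 > 0 for all x, f is convex on R.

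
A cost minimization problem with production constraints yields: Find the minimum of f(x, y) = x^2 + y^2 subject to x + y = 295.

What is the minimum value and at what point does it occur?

Substitute y = 295 - x into f(x,y) = x^2 + y^2:
g(x) = x^2 + (295 - x)^2 = 2x^2 - 590x + 87025
g'(x) = 4x - 590 = 0  =>  x = 295/2
y = 295 - 295/2 = 295/2
Minimum value = (295/2)^2 + (295/2)^2 = 87025/2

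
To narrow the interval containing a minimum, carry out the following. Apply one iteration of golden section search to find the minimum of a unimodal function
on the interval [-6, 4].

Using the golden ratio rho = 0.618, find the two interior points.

Golden section search on [-6, 4].
Golden ratio rho = 0.618 (approx).
Interior points:
  x_1 = -6 + (1-0.618)*10 = -2.1800
  x_2 = -6 + 0.618*10 = 0.1800
Compare f(x_1) and f(x_2) to determine which subinterval to keep.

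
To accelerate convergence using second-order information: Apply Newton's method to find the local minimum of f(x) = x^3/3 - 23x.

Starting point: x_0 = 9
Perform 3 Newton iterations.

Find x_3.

f(x) = x^3/3 - 23x
f'(x) = x^2 - 23, f''(x) = 2x
Newton update: x_{n+1} = x_n - (x_n^2 - 23)/(2*x_n)
Step 1: x_0 = 9, f'=58, f''=18, x_1 = 52/9
Step 2: x_1 = 52/9, f'=841/81, f''=104/9, x_2 = 4567/936
Step 3: x_2 = 4567/936, f'=707281/876096, f''=4567/468, x_3 = 41007697/8549424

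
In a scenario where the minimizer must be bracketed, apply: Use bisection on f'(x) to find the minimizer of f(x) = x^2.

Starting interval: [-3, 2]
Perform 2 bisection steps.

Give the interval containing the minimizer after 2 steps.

Finding critical point of f(x) = x^2 using bisection on f'(x) = 2x + 0.
f'(x) = 0 when x = 0.
Starting interval: [-3, 2]
Step 1: mid = -1/2, f'(mid) = -1, new interval = [-1/2, 2]
Step 2: mid = 3/4, f'(mid) = 3/2, new interval = [-1/2, 3/4]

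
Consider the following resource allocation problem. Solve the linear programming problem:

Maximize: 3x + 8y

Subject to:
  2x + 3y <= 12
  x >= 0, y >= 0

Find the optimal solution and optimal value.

The feasible region has vertices at [(0, 0), (6, 0), (0, 4)].
Checking objective 3x + 8y at each vertex:
  (0, 0): 3*0 + 8*0 = 0
  (6, 0): 3*6 + 8*0 = 18
  (0, 4): 3*0 + 8*4 = 32
Maximum is 32 at (0, 4).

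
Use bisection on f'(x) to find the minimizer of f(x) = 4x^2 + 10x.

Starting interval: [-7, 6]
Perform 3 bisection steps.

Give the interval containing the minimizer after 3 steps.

Finding critical point of f(x) = 4x^2 + 10x using bisection on f'(x) = 8x + 10.
f'(x) = 0 when x = -5/4.
Starting interval: [-7, 6]
Step 1: mid = -1/2, f'(mid) = 6, new interval = [-7, -1/2]
Step 2: mid = -15/4, f'(mid) = -20, new interval = [-15/4, -1/2]
Step 3: mid = -17/8, f'(mid) = -7, new interval = [-17/8, -1/2]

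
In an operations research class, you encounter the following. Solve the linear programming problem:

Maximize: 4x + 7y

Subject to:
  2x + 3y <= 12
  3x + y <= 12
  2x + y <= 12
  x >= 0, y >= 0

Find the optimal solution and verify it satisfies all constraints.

Feasible vertices: (0, 0), (0, 4), (24/7, 12/7), (4, 0)
Objective 4x + 7y at each vertex:
  (0, 0): 0
  (0, 4): 28
  (24/7, 12/7): 180/7
  (4, 0): 16
Maximum is 28 at (0, 4).
Verify constraints at (x, y) = (0, 4):
  2*0 + 3*4 = 12 <= 12 (active)
  3*0 + 1*4 = 4 <= 12
  2*0 + 1*4 = 4 <= 12
  x = 0 >= 0, y = 4 >= 0. All constraints satisfied.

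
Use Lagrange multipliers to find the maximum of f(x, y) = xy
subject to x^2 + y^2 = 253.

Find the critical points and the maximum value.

Lagrange conditions: y = 2*lambda*x and x = 2*lambda*y
If x = 0 then y = 0, violating the constraint, so x, y != 0.
Dividing: y/x = x/y => x^2 = y^2 => y = x or y = -x
Constraint: 2x^2 = 253 => x^2 = 253/2 => x = +/-sqrt(253/2)
Critical points: (sqrt(253/2), sqrt(253/2)), (-sqrt(253/2), -sqrt(253/2)), (sqrt(253/2), -sqrt(253/2)), (-sqrt(253/2), sqrt(253/2))
  y = x:  xy = x^2 = 253/2  at (sqrt(253/2), sqrt(253/2)) and (-sqrt(253/2), -sqrt(253/2))
  y = -x: xy = -x^2 = -253/2 at (sqrt(253/2), -sqrt(253/2)) and (-sqrt(253/2), sqrt(253/2))
Maximum xy = 253/2 at (sqrt(253/2), sqrt(253/2)) and (-sqrt(253/2), -sqrt(253/2))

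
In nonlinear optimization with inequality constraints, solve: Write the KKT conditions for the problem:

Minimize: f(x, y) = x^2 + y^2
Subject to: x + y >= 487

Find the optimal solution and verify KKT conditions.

KKT conditions for min x^2 + y^2 s.t. x + y >= 487:
Stationarity: 2x = mu, 2y = mu
So x = y = mu/2.
Complementary slackness: mu*(x + y - 487) = 0
Primal feasibility: x + y >= 487; dual feasibility: mu >= 0
If mu = 0 then x = y = 0, but 0 + 0 < 487 is infeasible, so the constraint is active.
Constraint active: x + y = 2*(mu/2) = 487 => mu = 487
x = y = 487/2, f = 237169/2
Verify: stationarity 2*(487/2) = 487 = mu; primal 487/2 + 487/2 = 487 >= 487; dual mu = 487 >= 0; complementary slackness 487*(487 - 487) = 0. All KKT conditions hold.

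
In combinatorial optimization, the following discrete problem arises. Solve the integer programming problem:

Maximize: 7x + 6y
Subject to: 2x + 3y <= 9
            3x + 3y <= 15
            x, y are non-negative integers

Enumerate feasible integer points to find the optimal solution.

Constraint 1: 2x + 3y <= 9
Constraint 2: 3x + 3y <= 15
Feasible x range (need y >= 0): 0 <= x <= min(9/2, 15/3) => x in {0, ..., 4}.
Enumerate feasible integer points row by row (the coefficient of y is 6 > 0, so for each x the largest feasible y gives the best value):
  x = 0: y <= min((9 - 2*0)/3, (15 - 3*0)/3) => y in {0, ..., 3}; best 7*0 + 6*3 = 18
  x = 1: y <= min((9 - 2*1)/3, (15 - 3*1)/3) => y in {0, ..., 2}; best 7*1 + 6*2 = 19
  x = 2: y <= min((9 - 2*2)/3, (15 - 3*2)/3) => y in {0, ..., 1}; best 7*2 + 6*1 = 20
  x = 3: y <= min((9 - 2*3)/3, (15 - 3*3)/3) => y in {0, ..., 1}; best 7*3 + 6*1 = 27
  x = 4: y <= min((9 - 2*4)/3, (15 - 3*4)/3) => y in {0}; best 7*4 + 6*0 = 28
The maximum 7x + 6y = 28 is achieved at x = 4, y = 0.
Check: 2*4 + 3*0 = 8 <= 9 and 3*4 + 3*0 = 12 <= 15.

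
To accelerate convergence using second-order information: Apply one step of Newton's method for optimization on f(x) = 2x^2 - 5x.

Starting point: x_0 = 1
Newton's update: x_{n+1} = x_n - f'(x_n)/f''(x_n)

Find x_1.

f(x) = 2x^2 - 5x
f'(x) = 4x + (-5), f''(x) = 4
Newton step: x_1 = x_0 - f'(x_0)/f''(x_0)
f'(1) = -1
x_1 = 1 - -1/4 = 5/4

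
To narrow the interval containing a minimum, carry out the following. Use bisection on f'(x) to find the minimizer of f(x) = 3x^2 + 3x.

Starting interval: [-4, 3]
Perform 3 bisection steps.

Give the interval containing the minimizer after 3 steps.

Finding critical point of f(x) = 3x^2 + 3x using bisection on f'(x) = 6x + 3.
f'(x) = 0 when x = -1/2.
Starting interval: [-4, 3]
Step 1: mid = -1/2, f'(mid) = 0, new interval = [-1/2, -1/2]
Step 2: mid = -1/2, f'(mid) = 0, new interval = [-1/2, -1/2]
Step 3: mid = -1/2, f'(mid) = 0, new interval = [-1/2, -1/2]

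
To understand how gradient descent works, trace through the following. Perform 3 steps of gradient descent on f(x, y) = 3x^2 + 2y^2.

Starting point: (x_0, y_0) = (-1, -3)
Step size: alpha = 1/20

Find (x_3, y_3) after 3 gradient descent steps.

f(x,y) = 3x^2 + 2y^2
grad_x = 6x + 0y, grad_y = 4y + 0x
Step 1: grad = (-6, -12), (-7/10, -12/5)
Step 2: grad = (-21/5, -48/5), (-49/100, -48/25)
Step 3: grad = (-147/50, -192/25), (-343/1000, -192/125)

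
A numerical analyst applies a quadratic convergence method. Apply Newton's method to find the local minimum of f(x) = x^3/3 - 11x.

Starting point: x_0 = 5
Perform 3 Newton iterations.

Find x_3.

f(x) = x^3/3 - 11x
f'(x) = x^2 - 11, f''(x) = 2x
Newton update: x_{n+1} = x_n - (x_n^2 - 11)/(2*x_n)
Step 1: x_0 = 5, f'=14, f''=10, x_1 = 18/5
Step 2: x_1 = 18/5, f'=49/25, f''=36/5, x_2 = 599/180
Step 3: x_2 = 599/180, f'=2401/32400, f''=599/90, x_3 = 715201/215640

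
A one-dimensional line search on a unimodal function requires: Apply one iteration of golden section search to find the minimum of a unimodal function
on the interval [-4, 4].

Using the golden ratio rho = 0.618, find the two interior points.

Golden section search on [-4, 4].
Golden ratio rho = 0.618 (approx).
Interior points:
  x_1 = -4 + (1-0.618)*8 = -0.9440
  x_2 = -4 + 0.618*8 = 0.9440
Compare f(x_1) and f(x_2) to determine which subinterval to keep.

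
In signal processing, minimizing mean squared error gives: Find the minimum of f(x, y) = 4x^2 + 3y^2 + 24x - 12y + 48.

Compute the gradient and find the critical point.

f(x,y) = 4x^2 + 3y^2 + 24x - 12y + 48
df/dx = 8x + (24) = 0  =>  x = -3
df/dy = 6y + (-12) = 0  =>  y = 2
f(-3, 2) = 4*(-3)^2 + 3*(2)^2 + 24*(-3) + -12*(2) + 48 = 0
Hessian is diagonal with entries 8, 6 > 0, so this is a minimum.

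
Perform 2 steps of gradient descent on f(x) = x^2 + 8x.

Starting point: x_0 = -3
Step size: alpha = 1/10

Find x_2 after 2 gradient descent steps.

f(x) = x^2 + 8x, f'(x) = 2x + (8)
Step 1: f'(-3) = 2, x_1 = -3 - 1/10 * 2 = -16/5
Step 2: f'(-16/5) = 8/5, x_2 = -16/5 - 1/10 * 8/5 = -84/25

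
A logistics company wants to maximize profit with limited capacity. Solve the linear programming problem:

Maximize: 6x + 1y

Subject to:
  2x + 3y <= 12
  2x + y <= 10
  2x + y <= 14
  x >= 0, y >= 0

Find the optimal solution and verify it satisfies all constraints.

Feasible vertices: (0, 0), (0, 4), (9/2, 1), (5, 0)
Objective 6x + 1y at each vertex:
  (0, 0): 0
  (0, 4): 4
  (9/2, 1): 28
  (5, 0): 30
Maximum is 30 at (5, 0).
Verify constraints at (x, y) = (5, 0):
  2*5 + 3*0 = 10 <= 12
  2*5 + 1*0 = 10 <= 10 (active)
  2*5 + 1*0 = 10 <= 14
  x = 5 >= 0, y = 0 >= 0. All constraints satisfied.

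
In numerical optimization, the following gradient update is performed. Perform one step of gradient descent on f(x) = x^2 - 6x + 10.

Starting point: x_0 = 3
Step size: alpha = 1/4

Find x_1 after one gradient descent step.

f(x) = x^2 - 6x + 10
f'(x) = 2x - 6
f'(3) = 2*3 + (-6) = 0
x_1 = x_0 - alpha * f'(x_0) = 3 - 1/4 * 0 = 3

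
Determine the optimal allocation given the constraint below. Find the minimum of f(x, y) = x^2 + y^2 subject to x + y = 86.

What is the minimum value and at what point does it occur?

Substitute y = 86 - x into f(x,y) = x^2 + y^2:
g(x) = x^2 + (86 - x)^2 = 2x^2 - 172x + 7396
g'(x) = 4x - 172 = 0  =>  x = 43
y = 86 - 43 = 43
Minimum value = 43^2 + 43^2 = 3698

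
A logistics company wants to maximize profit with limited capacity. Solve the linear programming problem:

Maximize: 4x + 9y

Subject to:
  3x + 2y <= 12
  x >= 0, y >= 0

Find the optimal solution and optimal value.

The feasible region has vertices at [(0, 0), (4, 0), (0, 6)].
Checking objective 4x + 9y at each vertex:
  (0, 0): 4*0 + 9*0 = 0
  (4, 0): 4*4 + 9*0 = 16
  (0, 6): 4*0 + 9*6 = 54
Maximum is 54 at (0, 6).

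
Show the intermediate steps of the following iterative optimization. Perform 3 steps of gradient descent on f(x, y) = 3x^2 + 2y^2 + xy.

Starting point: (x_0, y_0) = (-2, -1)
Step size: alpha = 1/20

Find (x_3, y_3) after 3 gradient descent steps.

f(x,y) = 3x^2 + 2y^2 + xy
grad_x = 6x + 1y, grad_y = 4y + 1x
Step 1: grad = (-13, -6), (-27/20, -7/10)
Step 2: grad = (-44/5, -83/20), (-91/100, -197/400)
Step 3: grad = (-2381/400, -72/25), (-4899/8000, -697/2000)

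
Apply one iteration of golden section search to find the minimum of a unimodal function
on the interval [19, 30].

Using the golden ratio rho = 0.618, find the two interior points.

Golden section search on [19, 30].
Golden ratio rho = 0.618 (approx).
Interior points:
  x_1 = 19 + (1-0.618)*11 = 23.2020
  x_2 = 19 + 0.618*11 = 25.7980
Compare f(x_1) and f(x_2) to determine which subinterval to keep.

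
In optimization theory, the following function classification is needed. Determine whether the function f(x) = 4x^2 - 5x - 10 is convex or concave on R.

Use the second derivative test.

f(x) = 4x^2 - 5x - 10
f'(x) = 8x - 5
f''(x) = 8
Since f''(x) = 8 > 0 for all x, f is convex on R.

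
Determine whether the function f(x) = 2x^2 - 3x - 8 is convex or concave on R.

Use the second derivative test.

f(x) = 2x^2 - 3x - 8
f'(x) = 4x - 3
f''(x) = 4
Since f''(x) = 4 > 0 for all x, f is convex on R.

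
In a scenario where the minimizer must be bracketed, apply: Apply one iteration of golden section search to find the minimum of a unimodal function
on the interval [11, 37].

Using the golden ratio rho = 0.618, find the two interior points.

Golden section search on [11, 37].
Golden ratio rho = 0.618 (approx).
Interior points:
  x_1 = 11 + (1-0.618)*26 = 20.9320
  x_2 = 11 + 0.618*26 = 27.0680
Compare f(x_1) and f(x_2) to determine which subinterval to keep.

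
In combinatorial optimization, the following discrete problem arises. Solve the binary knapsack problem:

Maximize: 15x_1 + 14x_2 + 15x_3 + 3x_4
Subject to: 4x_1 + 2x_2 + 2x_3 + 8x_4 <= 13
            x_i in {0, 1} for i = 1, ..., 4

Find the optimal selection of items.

Items: item 1 (v=15, w=4), item 2 (v=14, w=2), item 3 (v=15, w=2), item 4 (v=3, w=8)
Capacity: 13
Checking all 16 subsets (w = total weight, v = total value):
  {}: w = 0, v = 0
  {1}: w = 4, v = 15
  {2}: w = 2, v = 14
  {3}: w = 2, v = 15
  {4}: w = 8, v = 3
  {1, 2}: w = 6, v = 29
  {1, 3}: w = 6, v = 30
  {1, 4}: w = 12, v = 18
  {2, 3}: w = 4, v = 29
  {2, 4}: w = 10, v = 17
  {3, 4}: w = 10, v = 18
  {1, 2, 3}: w = 8, v = 44
  {1, 2, 4}: w = 14 > 13, infeasible
  {1, 3, 4}: w = 14 > 13, infeasible
  {2, 3, 4}: w = 12, v = 32
  {1, 2, 3, 4}: w = 16 > 13, infeasible
Best feasible subset: items [1, 2, 3]
Total weight: 8 <= 13, total value: 44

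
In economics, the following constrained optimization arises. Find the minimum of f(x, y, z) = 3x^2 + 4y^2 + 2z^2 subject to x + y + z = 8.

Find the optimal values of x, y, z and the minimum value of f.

Using Lagrange multipliers on f = 3x^2 + 4y^2 + 2z^2 with constraint x + y + z = 8:
Conditions: 2*3*x = lambda, 2*4*y = lambda, 2*2*z = lambda
So x = lambda/6, y = lambda/8, z = lambda/4
Substituting into constraint: lambda * (13/24) = 8
lambda = 192/13
x = 32/13, y = 24/13, z = 48/13
Minimum value = 768/13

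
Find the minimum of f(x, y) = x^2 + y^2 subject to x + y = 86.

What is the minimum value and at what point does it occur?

Substitute y = 86 - x into f(x,y) = x^2 + y^2:
g(x) = x^2 + (86 - x)^2 = 2x^2 - 172x + 7396
g'(x) = 4x - 172 = 0  =>  x = 43
y = 86 - 43 = 43
Minimum value = 43^2 + 43^2 = 3698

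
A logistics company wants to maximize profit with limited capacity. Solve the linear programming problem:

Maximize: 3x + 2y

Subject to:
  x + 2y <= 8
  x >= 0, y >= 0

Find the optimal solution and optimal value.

The feasible region has vertices at [(0, 0), (8, 0), (0, 4)].
Checking objective 3x + 2y at each vertex:
  (0, 0): 3*0 + 2*0 = 0
  (8, 0): 3*8 + 2*0 = 24
  (0, 4): 3*0 + 2*4 = 8
Maximum is 24 at (8, 0).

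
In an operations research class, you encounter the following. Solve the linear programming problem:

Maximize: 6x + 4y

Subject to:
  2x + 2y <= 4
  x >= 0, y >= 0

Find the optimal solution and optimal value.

The feasible region has vertices at [(0, 0), (2, 0), (0, 2)].
Checking objective 6x + 4y at each vertex:
  (0, 0): 6*0 + 4*0 = 0
  (2, 0): 6*2 + 4*0 = 12
  (0, 2): 6*0 + 4*2 = 8
Maximum is 12 at (2, 0).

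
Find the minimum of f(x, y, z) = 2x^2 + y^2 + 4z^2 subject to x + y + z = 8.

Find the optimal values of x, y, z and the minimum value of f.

Using Lagrange multipliers on f = 2x^2 + y^2 + 4z^2 with constraint x + y + z = 8:
Conditions: 2*2*x = lambda, 2*1*y = lambda, 2*4*z = lambda
So x = lambda/4, y = lambda/2, z = lambda/8
Substituting into constraint: lambda * (7/8) = 8
lambda = 64/7
x = 16/7, y = 32/7, z = 8/7
Minimum value = 256/7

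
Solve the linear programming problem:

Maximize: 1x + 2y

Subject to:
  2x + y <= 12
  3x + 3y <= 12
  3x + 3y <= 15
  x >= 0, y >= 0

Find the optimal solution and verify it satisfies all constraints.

Feasible vertices: (0, 0), (0, 4), (4, 0)
Objective 1x + 2y at each vertex:
  (0, 0): 0
  (0, 4): 8
  (4, 0): 4
Maximum is 8 at (0, 4).
Verify constraints at (x, y) = (0, 4):
  2*0 + 1*4 = 4 <= 12
  3*0 + 3*4 = 12 <= 12 (active)
  3*0 + 3*4 = 12 <= 15
  x = 0 >= 0, y = 4 >= 0. All constraints satisfied.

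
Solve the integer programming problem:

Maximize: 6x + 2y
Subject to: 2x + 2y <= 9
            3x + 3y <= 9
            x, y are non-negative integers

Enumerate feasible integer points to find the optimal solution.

Constraint 1: 2x + 2y <= 9
Constraint 2: 3x + 3y <= 9
Feasible x range (need y >= 0): 0 <= x <= min(9/2, 9/3) => x in {0, ..., 3}.
Enumerate feasible integer points row by row (the coefficient of y is 2 > 0, so for each x the largest feasible y gives the best value):
  x = 0: y <= min((9 - 2*0)/2, (9 - 3*0)/3) => y in {0, ..., 3}; best 6*0 + 2*3 = 6
  x = 1: y <= min((9 - 2*1)/2, (9 - 3*1)/3) => y in {0, ..., 2}; best 6*1 + 2*2 = 10
  x = 2: y <= min((9 - 2*2)/2, (9 - 3*2)/3) => y in {0, ..., 1}; best 6*2 + 2*1 = 14
  x = 3: y <= min((9 - 2*3)/2, (9 - 3*3)/3) => y in {0}; best 6*3 + 2*0 = 18
The maximum 6x + 2y = 18 is achieved at x = 3, y = 0.
Check: 2*3 + 2*0 = 6 <= 9 and 3*3 + 3*0 = 9 <= 9.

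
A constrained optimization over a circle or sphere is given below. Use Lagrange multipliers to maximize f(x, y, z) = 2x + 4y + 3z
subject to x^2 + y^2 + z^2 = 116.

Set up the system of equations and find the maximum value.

Lagrange conditions: 2 = 2*lambda*x, 4 = 2*lambda*y, 3 = 2*lambda*z
So x:2 = y:4 = z:3, i.e. x = 2t, y = 4t, z = 3t
Constraint: t^2*(2^2 + 4^2 + 3^2) = 116
  t^2 * 29 = 116  =>  t = sqrt(4)
Maximum = 2*2t + 4*4t + 3*3t = 29*sqrt(4) = 58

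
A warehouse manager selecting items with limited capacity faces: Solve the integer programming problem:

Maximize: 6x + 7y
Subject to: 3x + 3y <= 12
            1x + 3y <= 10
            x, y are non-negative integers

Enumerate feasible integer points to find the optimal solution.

Constraint 1: 3x + 3y <= 12
Constraint 2: 1x + 3y <= 10
Feasible x range (need y >= 0): 0 <= x <= min(12/3, 10/1) => x in {0, ..., 4}.
Enumerate feasible integer points row by row (the coefficient of y is 7 > 0, so for each x the largest feasible y gives the best value):
  x = 0: y <= min((12 - 3*0)/3, (10 - 1*0)/3) => y in {0, ..., 3}; best 6*0 + 7*3 = 21
  x = 1: y <= min((12 - 3*1)/3, (10 - 1*1)/3) => y in {0, ..., 3}; best 6*1 + 7*3 = 27
  x = 2: y <= min((12 - 3*2)/3, (10 - 1*2)/3) => y in {0, ..., 2}; best 6*2 + 7*2 = 26
  x = 3: y <= min((12 - 3*3)/3, (10 - 1*3)/3) => y in {0, ..., 1}; best 6*3 + 7*1 = 25
  x = 4: y <= min((12 - 3*4)/3, (10 - 1*4)/3) => y in {0}; best 6*4 + 7*0 = 24
The maximum 6x + 7y = 27 is achieved at x = 1, y = 3.
Check: 3*1 + 3*3 = 12 <= 12 and 1*1 + 3*3 = 10 <= 10.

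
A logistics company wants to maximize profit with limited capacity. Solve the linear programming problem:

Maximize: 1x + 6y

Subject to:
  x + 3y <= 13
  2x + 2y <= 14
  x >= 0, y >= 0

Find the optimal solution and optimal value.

Feasible vertices: (0, 0), (0, 13/3), (4, 3), (7, 0)
Objective 1x + 6y at each:
  (0, 0): 0
  (0, 13/3): 26
  (4, 3): 22
  (7, 0): 7
Maximum is 26 at (0, 13/3).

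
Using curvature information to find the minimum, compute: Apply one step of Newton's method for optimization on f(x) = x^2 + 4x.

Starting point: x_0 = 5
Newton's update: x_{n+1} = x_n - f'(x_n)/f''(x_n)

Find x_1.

f(x) = x^2 + 4x
f'(x) = 2x + (4), f''(x) = 2
Newton step: x_1 = x_0 - f'(x_0)/f''(x_0)
f'(5) = 14
x_1 = 5 - 14/2 = -2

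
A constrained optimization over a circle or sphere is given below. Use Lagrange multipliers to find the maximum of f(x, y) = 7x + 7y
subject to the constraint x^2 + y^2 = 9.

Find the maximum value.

Set up Lagrange conditions: grad f = lambda * grad g
  7 = 2*lambda*x
  7 = 2*lambda*y
From these: x/y = 7/7, so x = 7t, y = 7t for some t.
Substitute into constraint: (7t)^2 + (7t)^2 = 9
  t^2 * 98 = 9
  t = sqrt(9/98)
Maximum = 7*x + 7*y = (7^2 + 7^2)*t = 98 * sqrt(9/98) = sqrt(882)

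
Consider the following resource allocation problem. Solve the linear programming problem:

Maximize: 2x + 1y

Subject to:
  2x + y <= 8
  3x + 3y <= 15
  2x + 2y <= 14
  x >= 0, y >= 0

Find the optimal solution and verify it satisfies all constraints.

Feasible vertices: (0, 0), (0, 5), (3, 2), (4, 0)
Objective 2x + 1y at each vertex:
  (0, 0): 0
  (0, 5): 5
  (3, 2): 8
  (4, 0): 8
Maximum is 8 at (3, 2).
Verify constraints at (x, y) = (3, 2):
  2*3 + 1*2 = 8 <= 8 (active)
  3*3 + 3*2 = 15 <= 15 (active)
  2*3 + 2*2 = 10 <= 14
  x = 3 >= 0, y = 2 >= 0. All constraints satisfied.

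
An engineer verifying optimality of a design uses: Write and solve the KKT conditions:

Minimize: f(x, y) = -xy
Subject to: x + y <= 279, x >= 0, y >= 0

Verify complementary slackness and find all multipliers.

Problem: min -xy s.t. x + y <= 279 (multiplier lambda), x >= 0 (mu_x), y >= 0 (mu_y)
KKT stationarity: -y + lambda - mu_x = 0, -x + lambda - mu_y = 0, with lambda, mu_x, mu_y >= 0
Complementary slackness: lambda*(x + y - 279) = 0, mu_x*x = 0, mu_y*y = 0
If lambda = 0: y = -mu_x <= 0 and x = -mu_y <= 0 force x = y = 0 with f = 0; but x = y = 279/2 is feasible with f = -77841/4 < 0, so this is not the minimum. Hence lambda > 0 and x + y = 279.
Try x > 0, y > 0 (so mu_x = mu_y = 0): y = lambda, x = lambda => x = y = lambda
x + y = 279 => 2*lambda = 279 => lambda = 279/2
x* = y* = 279/2 > 0, consistent with mu_x = mu_y = 0.
(Any feasible point with x = 0 or y = 0 has f = 0 > -77841/4, so the minimum is not on those boundaries.)
min(-xy) = -77841/4 (i.e. max xy = 77841/4)
Multipliers: lambda = 279/2, mu_x = 0, mu_y = 0
Complementary slackness: lambda*(x + y - 279) = 279/2*(279/2 + 279/2 - 279) = 0, mu_x*x = 0*279/2 = 0, mu_y*y = 0*279/2 = 0. Satisfied.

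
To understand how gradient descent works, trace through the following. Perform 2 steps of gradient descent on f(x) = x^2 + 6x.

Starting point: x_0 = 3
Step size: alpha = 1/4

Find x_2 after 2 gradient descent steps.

f(x) = x^2 + 6x, f'(x) = 2x + (6)
Step 1: f'(3) = 12, x_1 = 3 - 1/4 * 12 = 0
Step 2: f'(0) = 6, x_2 = 0 - 1/4 * 6 = -3/2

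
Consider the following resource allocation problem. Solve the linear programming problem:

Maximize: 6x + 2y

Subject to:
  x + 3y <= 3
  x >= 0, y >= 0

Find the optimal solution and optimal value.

The feasible region has vertices at [(0, 0), (3, 0), (0, 1)].
Checking objective 6x + 2y at each vertex:
  (0, 0): 6*0 + 2*0 = 0
  (3, 0): 6*3 + 2*0 = 18
  (0, 1): 6*0 + 2*1 = 2
Maximum is 18 at (3, 0).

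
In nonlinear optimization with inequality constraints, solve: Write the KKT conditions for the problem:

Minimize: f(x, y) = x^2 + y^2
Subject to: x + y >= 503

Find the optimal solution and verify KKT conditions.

KKT conditions for min x^2 + y^2 s.t. x + y >= 503:
Stationarity: 2x = mu, 2y = mu
So x = y = mu/2.
Complementary slackness: mu*(x + y - 503) = 0
Primal feasibility: x + y >= 503; dual feasibility: mu >= 0
If mu = 0 then x = y = 0, but 0 + 0 < 503 is infeasible, so the constraint is active.
Constraint active: x + y = 2*(mu/2) = 503 => mu = 503
x = y = 503/2, f = 253009/2
Verify: stationarity 2*(503/2) = 503 = mu; primal 503/2 + 503/2 = 503 >= 503; dual mu = 503 >= 0; complementary slackness 503*(503 - 503) = 0. All KKT conditions hold.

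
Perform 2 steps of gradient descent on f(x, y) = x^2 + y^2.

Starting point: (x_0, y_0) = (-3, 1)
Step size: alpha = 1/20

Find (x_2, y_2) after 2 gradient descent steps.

f(x,y) = x^2 + y^2
grad_x = 2x + 0y, grad_y = 2y + 0x
Step 1: grad = (-6, 2), (-27/10, 9/10)
Step 2: grad = (-27/5, 9/5), (-243/100, 81/100)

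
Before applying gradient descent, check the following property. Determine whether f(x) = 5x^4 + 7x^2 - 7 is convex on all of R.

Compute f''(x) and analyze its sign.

f(x) = 5x^4 + 7x^2 - 7
f'(x) = 20x^3 + 14x
f''(x) = 60x^2 + 14
f''(x) = 60x^2 + 14 >= 14 > 0 for all x
Therefore, f is convex on R.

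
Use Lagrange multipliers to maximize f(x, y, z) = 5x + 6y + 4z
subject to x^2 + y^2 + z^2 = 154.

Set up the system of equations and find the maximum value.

Lagrange conditions: 5 = 2*lambda*x, 6 = 2*lambda*y, 4 = 2*lambda*z
So x:5 = y:6 = z:4, i.e. x = 5t, y = 6t, z = 4t
Constraint: t^2*(5^2 + 6^2 + 4^2) = 154
  t^2 * 77 = 154  =>  t = sqrt(2)
Maximum = 5*5t + 6*6t + 4*4t = 77*sqrt(2) = sqrt(11858)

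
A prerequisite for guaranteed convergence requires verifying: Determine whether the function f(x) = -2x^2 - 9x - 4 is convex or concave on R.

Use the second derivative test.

f(x) = -2x^2 - 9x - 4
f'(x) = -4x - 9
f''(x) = -4
Since f''(x) = -4 < 0 for all x, f is concave on R.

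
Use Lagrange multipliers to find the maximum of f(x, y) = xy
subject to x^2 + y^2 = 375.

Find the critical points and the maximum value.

Lagrange conditions: y = 2*lambda*x and x = 2*lambda*y
If x = 0 then y = 0, violating the constraint, so x, y != 0.
Dividing: y/x = x/y => x^2 = y^2 => y = x or y = -x
Constraint: 2x^2 = 375 => x^2 = 375/2 => x = +/-sqrt(375/2)
Critical points: (sqrt(375/2), sqrt(375/2)), (-sqrt(375/2), -sqrt(375/2)), (sqrt(375/2), -sqrt(375/2)), (-sqrt(375/2), sqrt(375/2))
  y = x:  xy = x^2 = 375/2  at (sqrt(375/2), sqrt(375/2)) and (-sqrt(375/2), -sqrt(375/2))
  y = -x: xy = -x^2 = -375/2 at (sqrt(375/2), -sqrt(375/2)) and (-sqrt(375/2), sqrt(375/2))
Maximum xy = 375/2 at (sqrt(375/2), sqrt(375/2)) and (-sqrt(375/2), -sqrt(375/2))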